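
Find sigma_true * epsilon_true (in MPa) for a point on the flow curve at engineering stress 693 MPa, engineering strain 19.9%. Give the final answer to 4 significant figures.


sigma_true = sigma_eng * (1 + epsilon_eng)
sigma_true = 693 * (1 + 0.199) = 830.907 MPa
epsilon_true = ln(1 + epsilon_eng)
epsilon_true = ln(1 + 0.199) = 0.181488
sigma_true * epsilon_true = 830.907 * 0.181488 = 150.8 MPa


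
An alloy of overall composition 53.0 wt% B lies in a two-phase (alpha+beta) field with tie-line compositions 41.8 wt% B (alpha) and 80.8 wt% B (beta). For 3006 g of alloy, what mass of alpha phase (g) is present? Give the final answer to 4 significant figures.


f_alpha = (C_beta - C0) / (C_beta - C_alpha)
f_alpha = (80.8 - 53.0) / (80.8 - 41.8) = 0.712821
m_alpha = f_alpha * m_total = 0.712821 * 3006 = 2143 g


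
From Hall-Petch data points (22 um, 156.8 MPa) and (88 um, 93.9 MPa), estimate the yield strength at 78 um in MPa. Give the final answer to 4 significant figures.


sigma_y = sigma0 + k / sqrt(d)
1/sqrt(d1) = 1/sqrt(2.2e-05) = 213.201;  1/sqrt(d2) = 106.6
k = (sigma1 - sigma2) / (1/sqrt(d1) - 1/sqrt(d2)) = (156.8 - 93.9) / (213.201 - 106.6) = 0.590054 MPa*m^0.5
sigma0 = sigma1 - k/sqrt(d1) = 156.8 - 0.590054*213.201 = 31 MPa
sigma_y(d3) = 31 + 0.590054 / sqrt(7.8e-05) = 97.81 MPa


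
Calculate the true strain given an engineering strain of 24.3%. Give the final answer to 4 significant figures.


epsilon_true = ln(1 + epsilon_eng)
epsilon_true = ln(1 + 0.243)
epsilon_true = 0.2175


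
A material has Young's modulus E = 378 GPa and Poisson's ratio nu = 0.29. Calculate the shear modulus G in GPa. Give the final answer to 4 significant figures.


G = E / (2*(1+nu))
G = 378 / (2*(1+0.29))
G = 146.5 GPa


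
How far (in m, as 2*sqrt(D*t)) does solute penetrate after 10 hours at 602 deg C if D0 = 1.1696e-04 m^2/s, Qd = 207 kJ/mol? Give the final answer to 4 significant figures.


Step 1: D = D0 * exp(-Qd/(R*T))
T = 875.15 K
D = 1.1696e-04 * exp(-207e3 / (8.314 * 875.15)) = 5.15805e-17 m^2/s
Step 2: L = 2*sqrt(D*t)
t = 10 h = 36000 s
L = 2*sqrt(5.15805e-17 * 36000) = 2.725e-06 m


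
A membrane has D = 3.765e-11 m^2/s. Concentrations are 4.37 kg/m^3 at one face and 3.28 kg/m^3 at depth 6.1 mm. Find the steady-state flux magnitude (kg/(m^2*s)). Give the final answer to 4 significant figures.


J = -D * (dC/dx) = D * (C1 - C2) / dx
J = 3.765e-11 * (4.37 - 3.28) / 6.1e-03
J = 6.728e-09 kg/(m^2*s)


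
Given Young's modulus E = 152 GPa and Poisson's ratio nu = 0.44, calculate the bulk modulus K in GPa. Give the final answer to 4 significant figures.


K = E / (3*(1-2*nu))
K = 152 / (3*(1-2*0.44))
K = 422.2 GPa


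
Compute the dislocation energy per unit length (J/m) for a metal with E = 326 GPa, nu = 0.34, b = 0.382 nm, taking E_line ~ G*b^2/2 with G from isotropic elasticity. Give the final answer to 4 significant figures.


Step 1: G = E / (2*(1+nu))
G = 326 / (2*(1+0.34)) = 121.642 GPa = 1.21642e+11 Pa
Step 2: E_line = G*b^2/2
b = 0.382 nm = 3.82e-10 m
E_line = 0.5 * 1.21642e+11 * (3.82e-10)^2 = 8.875e-09 J/m


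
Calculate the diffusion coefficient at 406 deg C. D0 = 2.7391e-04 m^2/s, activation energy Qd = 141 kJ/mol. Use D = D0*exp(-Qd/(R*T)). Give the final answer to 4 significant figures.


D = D0 * exp(-Qd / (R*T))
T = 679.15 K
D = 2.7391e-04 * exp(-141e3 / (8.314 * 679.15))
D = 3.914e-15 m^2/s


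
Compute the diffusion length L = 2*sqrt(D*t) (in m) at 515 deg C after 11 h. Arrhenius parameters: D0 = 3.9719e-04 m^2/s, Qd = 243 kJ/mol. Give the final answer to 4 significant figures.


Step 1: D = D0 * exp(-Qd/(R*T))
T = 788.15 K
D = 3.9719e-04 * exp(-243e3 / (8.314 * 788.15)) = 3.11596e-20 m^2/s
Step 2: L = 2*sqrt(D*t)
t = 11 h = 39600 s
L = 2*sqrt(3.11596e-20 * 39600) = 7.025e-08 m


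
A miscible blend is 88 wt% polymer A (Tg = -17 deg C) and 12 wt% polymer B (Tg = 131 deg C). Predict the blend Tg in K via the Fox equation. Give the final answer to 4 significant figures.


1/Tg = w1/Tg1 + w2/Tg2 (in Kelvin)
Tg1 = 256.15 K, Tg2 = 404.15 K
1/Tg = 0.88/256.15 + 0.12/404.15
Tg = 267.9 K


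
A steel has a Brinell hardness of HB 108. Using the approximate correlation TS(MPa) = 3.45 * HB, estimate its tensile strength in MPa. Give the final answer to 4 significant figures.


TS (MPa) = 3.45 * HB
TS = 3.45 * 108
TS = 372.6 MPa


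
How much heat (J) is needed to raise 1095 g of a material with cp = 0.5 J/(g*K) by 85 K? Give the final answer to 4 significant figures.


Q = m * cp * dT
Q = 1095 * 0.5 * 85
Q = 46540 J


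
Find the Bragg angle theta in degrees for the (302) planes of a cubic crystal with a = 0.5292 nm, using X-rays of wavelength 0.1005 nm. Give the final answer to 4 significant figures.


d = a / sqrt(h^2+k^2+l^2)
d = 0.5292 / sqrt(13) = 0.146774 nm
lambda = 2*d*sin(theta)  =>  sin(theta) = lambda / (2*d)
sin(theta) = 0.1005 / (2 * 0.146774) = 0.342364
theta = 20.02 deg


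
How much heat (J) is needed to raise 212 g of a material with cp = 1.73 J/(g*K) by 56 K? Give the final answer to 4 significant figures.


Q = m * cp * dT
Q = 212 * 1.73 * 56
Q = 20540 J


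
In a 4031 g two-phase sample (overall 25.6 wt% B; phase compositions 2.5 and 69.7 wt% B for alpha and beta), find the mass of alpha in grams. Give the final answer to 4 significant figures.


f_alpha = (C_beta - C0) / (C_beta - C_alpha)
f_alpha = (69.7 - 25.6) / (69.7 - 2.5) = 0.65625
m_alpha = f_alpha * m_total = 0.65625 * 4031 = 2645 g


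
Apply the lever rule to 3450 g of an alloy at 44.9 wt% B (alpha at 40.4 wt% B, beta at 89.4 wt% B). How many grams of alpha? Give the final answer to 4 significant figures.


f_alpha = (C_beta - C0) / (C_beta - C_alpha)
f_alpha = (89.4 - 44.9) / (89.4 - 40.4) = 0.908163
m_alpha = f_alpha * m_total = 0.908163 * 3450 = 3133 g


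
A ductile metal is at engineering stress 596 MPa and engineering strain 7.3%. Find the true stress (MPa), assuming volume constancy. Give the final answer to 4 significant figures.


sigma_true = sigma_eng * (1 + epsilon_eng)
sigma_true = 596 * (1 + 0.073)
sigma_true = 639.5 MPa


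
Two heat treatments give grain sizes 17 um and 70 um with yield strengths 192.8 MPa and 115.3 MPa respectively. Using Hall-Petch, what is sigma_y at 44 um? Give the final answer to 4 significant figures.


sigma_y = sigma0 + k / sqrt(d)
1/sqrt(d1) = 1/sqrt(1.7e-05) = 242.536;  1/sqrt(d2) = 119.523
k = (sigma1 - sigma2) / (1/sqrt(d1) - 1/sqrt(d2)) = (192.8 - 115.3) / (242.536 - 119.523) = 0.630016 MPa*m^0.5
sigma0 = sigma1 - k/sqrt(d1) = 192.8 - 0.630016*242.536 = 39.9987 MPa
sigma_y(d3) = 39.9987 + 0.630016 / sqrt(4.4e-05) = 135 MPa


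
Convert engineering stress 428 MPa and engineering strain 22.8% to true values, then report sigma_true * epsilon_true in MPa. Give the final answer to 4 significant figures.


sigma_true = sigma_eng * (1 + epsilon_eng)
sigma_true = 428 * (1 + 0.228) = 525.584 MPa
epsilon_true = ln(1 + epsilon_eng)
epsilon_true = ln(1 + 0.228) = 0.205387
sigma_true * epsilon_true = 525.584 * 0.205387 = 107.9 MPa


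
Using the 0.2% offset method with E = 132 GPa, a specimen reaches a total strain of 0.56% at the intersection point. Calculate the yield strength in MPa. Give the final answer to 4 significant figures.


Offset strain = 0.002
Elastic strain at yield = total_strain - offset = 5.6e-03 - 0.002 = 3.6e-03
sigma_y = E * elastic_strain = 132000 * 3.6e-03
sigma_y = 475.2 MPa


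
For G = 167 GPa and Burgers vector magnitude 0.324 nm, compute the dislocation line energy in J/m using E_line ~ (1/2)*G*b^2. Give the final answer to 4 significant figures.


E = G*b^2/2
b = 0.324 nm = 3.24e-10 m
G = 167 GPa = 1.67e+11 Pa
E = 0.5 * 1.67e+11 * (3.24e-10)^2
E = 8.765e-09 J/m


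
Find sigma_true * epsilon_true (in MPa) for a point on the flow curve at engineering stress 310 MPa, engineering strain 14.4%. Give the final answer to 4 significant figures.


sigma_true = sigma_eng * (1 + epsilon_eng)
sigma_true = 310 * (1 + 0.144) = 354.64 MPa
epsilon_true = ln(1 + epsilon_eng)
epsilon_true = ln(1 + 0.144) = 0.134531
sigma_true * epsilon_true = 354.64 * 0.134531 = 47.71 MPa


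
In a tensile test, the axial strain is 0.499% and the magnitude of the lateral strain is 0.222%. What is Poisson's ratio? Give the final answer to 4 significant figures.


nu = -epsilon_lat / epsilon_axial
Lateral strain is contraction (negative), so using magnitudes:
nu = 0.222 / 0.499
nu = 0.4449


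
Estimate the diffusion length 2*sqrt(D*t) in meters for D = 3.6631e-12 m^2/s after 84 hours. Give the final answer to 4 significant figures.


t = 84 hr = 302400 s
Diffusion length = 2*sqrt(D*t)
= 2*sqrt(3.6631e-12 * 302400)
= 2.105e-03 m


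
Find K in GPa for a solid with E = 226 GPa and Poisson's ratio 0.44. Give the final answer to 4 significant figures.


K = E / (3*(1-2*nu))
K = 226 / (3*(1-2*0.44))
K = 627.8 GPa


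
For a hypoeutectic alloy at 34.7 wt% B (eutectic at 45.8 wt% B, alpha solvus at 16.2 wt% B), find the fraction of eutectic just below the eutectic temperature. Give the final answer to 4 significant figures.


f_primary = (C_e - C0) / (C_e - C_alpha_max)
f_primary = (45.8 - 34.7) / (45.8 - 16.2)
f_primary = 0.375
f_eutectic = 1 - 0.375 = 0.625


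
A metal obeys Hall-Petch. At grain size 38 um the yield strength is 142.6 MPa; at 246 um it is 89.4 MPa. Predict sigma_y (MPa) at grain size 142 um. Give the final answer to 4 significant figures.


sigma_y = sigma0 + k / sqrt(d)
1/sqrt(d1) = 1/sqrt(3.8e-05) = 162.221;  1/sqrt(d2) = 63.7577
k = (sigma1 - sigma2) / (1/sqrt(d1) - 1/sqrt(d2)) = (142.6 - 89.4) / (162.221 - 63.7577) = 0.5403 MPa*m^0.5
sigma0 = sigma1 - k/sqrt(d1) = 142.6 - 0.5403*162.221 = 54.9517 MPa
sigma_y(d3) = 54.9517 + 0.5403 / sqrt(1.42e-04) = 100.3 MPa


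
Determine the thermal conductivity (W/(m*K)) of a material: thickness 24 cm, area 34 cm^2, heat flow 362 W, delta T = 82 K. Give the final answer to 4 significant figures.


k = Q*L / (A*dT)
L = 0.24 m, A = 3.4e-03 m^2
k = 362 * 0.24 / (3.4e-03 * 82)
k = 311.6 W/(m*K)


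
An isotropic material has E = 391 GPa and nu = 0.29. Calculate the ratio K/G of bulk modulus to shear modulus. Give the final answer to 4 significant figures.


G = E / (2*(1+nu))
G = 391 / (2*(1+0.29)) = 151.55 GPa
K = E / (3*(1-2*nu))
K = 391 / (3*(1-2*0.29)) = 310.317 GPa
K/G = 310.317 / 151.55 = 2.048


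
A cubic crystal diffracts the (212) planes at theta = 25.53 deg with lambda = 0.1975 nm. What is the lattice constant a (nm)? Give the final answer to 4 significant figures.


d = lambda / (2*sin(theta))
d = 0.1975 / (2*sin(25.53 deg))
d = 0.229127 nm
a = d * sqrt(h^2+k^2+l^2) = 0.229127 * sqrt(9)
a = 0.6874 nm


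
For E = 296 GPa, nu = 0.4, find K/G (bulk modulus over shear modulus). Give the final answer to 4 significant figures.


G = E / (2*(1+nu))
G = 296 / (2*(1+0.4)) = 105.714 GPa
K = E / (3*(1-2*nu))
K = 296 / (3*(1-2*0.4)) = 493.333 GPa
K/G = 493.333 / 105.714 = 4.667


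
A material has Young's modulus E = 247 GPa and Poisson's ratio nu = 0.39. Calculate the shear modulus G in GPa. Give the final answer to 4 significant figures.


G = E / (2*(1+nu))
G = 247 / (2*(1+0.39))
G = 88.85 GPa


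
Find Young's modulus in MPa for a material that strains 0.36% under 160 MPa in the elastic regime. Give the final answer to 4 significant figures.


E = sigma / epsilon
epsilon = 0.36% = 3.6e-03
E = 160 / 3.6e-03
E = 44440 MPa


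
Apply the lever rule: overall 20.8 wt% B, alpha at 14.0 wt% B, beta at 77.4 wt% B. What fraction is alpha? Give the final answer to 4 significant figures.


f_alpha = (C_beta - C0) / (C_beta - C_alpha)
f_alpha = (77.4 - 20.8) / (77.4 - 14.0)
f_alpha = 0.8927


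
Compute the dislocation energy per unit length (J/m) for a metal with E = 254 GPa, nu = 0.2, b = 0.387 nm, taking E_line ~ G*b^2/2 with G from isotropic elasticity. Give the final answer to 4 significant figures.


Step 1: G = E / (2*(1+nu))
G = 254 / (2*(1+0.2)) = 105.833 GPa = 1.05833e+11 Pa
Step 2: E_line = G*b^2/2
b = 0.387 nm = 3.87e-10 m
E_line = 0.5 * 1.05833e+11 * (3.87e-10)^2 = 7.925e-09 J/m


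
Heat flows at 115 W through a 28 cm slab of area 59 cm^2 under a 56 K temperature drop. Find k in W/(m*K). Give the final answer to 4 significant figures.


k = Q*L / (A*dT)
L = 0.28 m, A = 5.9e-03 m^2
k = 115 * 0.28 / (5.9e-03 * 56)
k = 97.46 W/(m*K)


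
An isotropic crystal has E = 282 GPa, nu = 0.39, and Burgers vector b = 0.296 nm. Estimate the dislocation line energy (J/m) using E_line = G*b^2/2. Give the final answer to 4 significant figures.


Step 1: G = E / (2*(1+nu))
G = 282 / (2*(1+0.39)) = 101.439 GPa = 1.01439e+11 Pa
Step 2: E_line = G*b^2/2
b = 0.296 nm = 2.96e-10 m
E_line = 0.5 * 1.01439e+11 * (2.96e-10)^2 = 4.444e-09 J/m


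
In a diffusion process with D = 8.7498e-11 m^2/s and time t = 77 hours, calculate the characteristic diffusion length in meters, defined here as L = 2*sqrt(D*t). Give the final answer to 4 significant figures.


t = 77 hr = 277200 s
Diffusion length = 2*sqrt(D*t)
= 2*sqrt(8.7498e-11 * 277200)
= 9.85e-03 m


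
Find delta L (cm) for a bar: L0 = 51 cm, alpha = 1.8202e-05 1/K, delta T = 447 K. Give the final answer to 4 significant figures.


dL = L0 * alpha * dT
dL = 51 * 1.8202e-05 * 447
dL = 0.415 cm


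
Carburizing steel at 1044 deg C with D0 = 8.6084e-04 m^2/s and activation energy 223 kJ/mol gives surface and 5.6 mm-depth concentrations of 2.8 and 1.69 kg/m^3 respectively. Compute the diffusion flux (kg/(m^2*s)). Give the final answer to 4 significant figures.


Step 1: D = D0 * exp(-Qd/(R*T))
T = 1044 + 273.15 = 1317.15 K
D = 8.6084e-04 * exp(-223e3 / (8.314 * 1317.15)) = 1.23316e-12 m^2/s
Step 2: J = D * (C1 - C2) / dx
J = 1.23316e-12 * (2.8 - 1.69) / 5.6e-03
J = 2.444e-10 kg/(m^2*s)


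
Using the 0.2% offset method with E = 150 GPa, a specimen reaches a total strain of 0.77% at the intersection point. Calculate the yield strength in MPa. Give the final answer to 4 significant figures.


Offset strain = 0.002
Elastic strain at yield = total_strain - offset = 7.7e-03 - 0.002 = 5.7e-03
sigma_y = E * elastic_strain = 150000 * 5.7e-03
sigma_y = 855 MPa


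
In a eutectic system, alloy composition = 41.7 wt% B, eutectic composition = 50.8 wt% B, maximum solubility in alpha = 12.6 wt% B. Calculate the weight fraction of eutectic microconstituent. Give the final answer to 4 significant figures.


f_primary = (C_e - C0) / (C_e - C_alpha_max)
f_primary = (50.8 - 41.7) / (50.8 - 12.6)
f_primary = 0.23822
f_eutectic = 1 - 0.23822 = 0.7618


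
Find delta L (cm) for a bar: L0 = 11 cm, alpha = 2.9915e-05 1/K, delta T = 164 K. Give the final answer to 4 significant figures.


dL = L0 * alpha * dT
dL = 11 * 2.9915e-05 * 164
dL = 0.05397 cm


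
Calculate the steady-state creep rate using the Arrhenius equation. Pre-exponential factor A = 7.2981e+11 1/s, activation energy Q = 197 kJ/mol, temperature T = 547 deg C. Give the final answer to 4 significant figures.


rate = A * exp(-Q / (R*T))
T = 547 + 273.15 = 820.15 K
rate = 7.2981e+11 * exp(-197e3 / (8.314 * 820.15))
rate = 0.207 1/s


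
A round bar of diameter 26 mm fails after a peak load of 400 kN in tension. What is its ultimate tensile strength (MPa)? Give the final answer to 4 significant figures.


A0 = pi*(d/2)^2 = pi*(26/2)^2 = 530.929 mm^2
UTS = F_max / A0 = 400*1000 / 530.929
UTS = 753.4 MPa


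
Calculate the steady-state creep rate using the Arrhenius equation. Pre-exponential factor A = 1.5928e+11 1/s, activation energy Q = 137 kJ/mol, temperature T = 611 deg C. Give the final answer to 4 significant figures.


rate = A * exp(-Q / (R*T))
T = 611 + 273.15 = 884.15 K
rate = 1.5928e+11 * exp(-137e3 / (8.314 * 884.15))
rate = 1282 1/s


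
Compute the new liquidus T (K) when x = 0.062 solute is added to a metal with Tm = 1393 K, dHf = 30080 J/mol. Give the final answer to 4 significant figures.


dT = R*Tm^2*x / dHf
dT = 8.314 * 1393^2 * 0.062 / 30080
dT = 33.2526 K
T_new = 1393 - 33.2526 = 1360 K


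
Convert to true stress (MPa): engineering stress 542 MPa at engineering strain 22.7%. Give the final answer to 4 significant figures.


sigma_true = sigma_eng * (1 + epsilon_eng)
sigma_true = 542 * (1 + 0.227)
sigma_true = 665 MPa


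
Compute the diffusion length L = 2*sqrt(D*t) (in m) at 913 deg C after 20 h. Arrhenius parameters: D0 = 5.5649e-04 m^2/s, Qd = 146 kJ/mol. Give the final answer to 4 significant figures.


Step 1: D = D0 * exp(-Qd/(R*T))
T = 1186.15 K
D = 5.5649e-04 * exp(-146e3 / (8.314 * 1186.15)) = 2.06921e-10 m^2/s
Step 2: L = 2*sqrt(D*t)
t = 20 h = 72000 s
L = 2*sqrt(2.06921e-10 * 72000) = 7.72e-03 m


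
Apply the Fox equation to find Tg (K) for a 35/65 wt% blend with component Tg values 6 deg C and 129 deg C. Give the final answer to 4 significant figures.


1/Tg = w1/Tg1 + w2/Tg2 (in Kelvin)
Tg1 = 279.15 K, Tg2 = 402.15 K
1/Tg = 0.35/279.15 + 0.65/402.15
Tg = 348.4 K


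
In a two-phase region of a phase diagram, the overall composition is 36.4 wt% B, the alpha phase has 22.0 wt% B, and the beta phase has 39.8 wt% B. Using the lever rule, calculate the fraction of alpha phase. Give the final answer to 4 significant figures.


f_alpha = (C_beta - C0) / (C_beta - C_alpha)
f_alpha = (39.8 - 36.4) / (39.8 - 22.0)
f_alpha = 0.191


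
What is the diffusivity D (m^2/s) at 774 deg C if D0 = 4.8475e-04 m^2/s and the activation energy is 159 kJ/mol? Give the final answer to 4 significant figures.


D = D0 * exp(-Qd / (R*T))
T = 1047.15 K
D = 4.8475e-04 * exp(-159e3 / (8.314 * 1047.15))
D = 5.674e-12 m^2/s


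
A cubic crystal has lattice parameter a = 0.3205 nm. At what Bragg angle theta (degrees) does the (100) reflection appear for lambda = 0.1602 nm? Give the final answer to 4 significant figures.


d = a / sqrt(h^2+k^2+l^2)
d = 0.3205 / sqrt(1) = 0.3205 nm
lambda = 2*d*sin(theta)  =>  sin(theta) = lambda / (2*d)
sin(theta) = 0.1602 / (2 * 0.3205) = 0.249922
theta = 14.47 deg


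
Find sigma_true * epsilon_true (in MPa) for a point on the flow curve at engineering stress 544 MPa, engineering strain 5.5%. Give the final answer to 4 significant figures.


sigma_true = sigma_eng * (1 + epsilon_eng)
sigma_true = 544 * (1 + 0.055) = 573.92 MPa
epsilon_true = ln(1 + epsilon_eng)
epsilon_true = ln(1 + 0.055) = 0.0535408
sigma_true * epsilon_true = 573.92 * 0.0535408 = 30.73 MPa


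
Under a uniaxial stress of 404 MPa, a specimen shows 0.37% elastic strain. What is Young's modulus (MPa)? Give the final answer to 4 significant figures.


E = sigma / epsilon
epsilon = 0.37% = 3.7e-03
E = 404 / 3.7e-03
E = 109200 MPa


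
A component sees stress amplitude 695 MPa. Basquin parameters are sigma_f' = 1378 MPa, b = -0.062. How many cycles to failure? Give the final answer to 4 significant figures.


sigma_a = sigma_f' * (2*Nf)^b
2*Nf = (sigma_a / sigma_f')^(1/b)
2*Nf = (695 / 1378)^(1/-0.062)
2*Nf = 62314.2
Nf = 31160 cycles


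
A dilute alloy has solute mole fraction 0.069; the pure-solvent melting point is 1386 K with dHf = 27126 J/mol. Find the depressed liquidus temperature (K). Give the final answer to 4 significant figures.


dT = R*Tm^2*x / dHf
dT = 8.314 * 1386^2 * 0.069 / 27126
dT = 40.6256 K
T_new = 1386 - 40.6256 = 1345 K


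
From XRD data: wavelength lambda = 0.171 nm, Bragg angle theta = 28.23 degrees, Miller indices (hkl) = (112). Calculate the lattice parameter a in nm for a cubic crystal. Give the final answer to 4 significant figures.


d = lambda / (2*sin(theta))
d = 0.171 / (2*sin(28.23 deg))
d = 0.180756 nm
a = d * sqrt(h^2+k^2+l^2) = 0.180756 * sqrt(6)
a = 0.4428 nm


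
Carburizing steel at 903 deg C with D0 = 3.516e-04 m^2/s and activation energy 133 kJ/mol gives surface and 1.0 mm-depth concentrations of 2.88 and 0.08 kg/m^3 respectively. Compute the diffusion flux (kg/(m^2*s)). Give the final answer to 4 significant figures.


Step 1: D = D0 * exp(-Qd/(R*T))
T = 903 + 273.15 = 1176.15 K
D = 3.516e-04 * exp(-133e3 / (8.314 * 1176.15)) = 4.35612e-10 m^2/s
Step 2: J = D * (C1 - C2) / dx
J = 4.35612e-10 * (2.88 - 0.08) / 1e-03
J = 1.22e-06 kg/(m^2*s)


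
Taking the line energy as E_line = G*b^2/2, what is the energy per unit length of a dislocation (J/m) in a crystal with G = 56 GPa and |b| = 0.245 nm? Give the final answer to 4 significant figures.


E = G*b^2/2
b = 0.245 nm = 2.45e-10 m
G = 56 GPa = 5.6e+10 Pa
E = 0.5 * 5.6e+10 * (2.45e-10)^2
E = 1.681e-09 J/m


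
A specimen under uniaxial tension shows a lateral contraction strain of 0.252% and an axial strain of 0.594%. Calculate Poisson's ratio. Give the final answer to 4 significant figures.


nu = -epsilon_lat / epsilon_axial
Lateral strain is contraction (negative), so using magnitudes:
nu = 0.252 / 0.594
nu = 0.4242


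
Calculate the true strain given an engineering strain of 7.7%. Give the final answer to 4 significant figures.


epsilon_true = ln(1 + epsilon_eng)
epsilon_true = ln(1 + 0.077)
epsilon_true = 0.07418


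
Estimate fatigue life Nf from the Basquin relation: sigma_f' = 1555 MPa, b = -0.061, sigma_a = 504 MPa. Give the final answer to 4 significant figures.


sigma_a = sigma_f' * (2*Nf)^b
2*Nf = (sigma_a / sigma_f')^(1/b)
2*Nf = (504 / 1555)^(1/-0.061)
2*Nf = 1.05029e+08
Nf = 5.251e+07 cycles


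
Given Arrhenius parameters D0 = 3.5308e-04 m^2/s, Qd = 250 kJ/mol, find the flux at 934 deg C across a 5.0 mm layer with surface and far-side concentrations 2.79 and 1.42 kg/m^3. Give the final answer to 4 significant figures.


Step 1: D = D0 * exp(-Qd/(R*T))
T = 934 + 273.15 = 1207.15 K
D = 3.5308e-04 * exp(-250e3 / (8.314 * 1207.15)) = 5.36688e-15 m^2/s
Step 2: J = D * (C1 - C2) / dx
J = 5.36688e-15 * (2.79 - 1.42) / 5e-03
J = 1.471e-12 kg/(m^2*s)


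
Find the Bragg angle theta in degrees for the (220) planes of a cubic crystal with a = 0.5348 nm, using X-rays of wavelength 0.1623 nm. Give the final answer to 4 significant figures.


d = a / sqrt(h^2+k^2+l^2)
d = 0.5348 / sqrt(8) = 0.18908 nm
lambda = 2*d*sin(theta)  =>  sin(theta) = lambda / (2*d)
sin(theta) = 0.1623 / (2 * 0.18908) = 0.429183
theta = 25.42 deg


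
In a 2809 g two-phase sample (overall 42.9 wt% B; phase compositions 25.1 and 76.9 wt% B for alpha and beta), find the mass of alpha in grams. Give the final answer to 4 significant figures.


f_alpha = (C_beta - C0) / (C_beta - C_alpha)
f_alpha = (76.9 - 42.9) / (76.9 - 25.1) = 0.656371
m_alpha = f_alpha * m_total = 0.656371 * 2809 = 1844 g


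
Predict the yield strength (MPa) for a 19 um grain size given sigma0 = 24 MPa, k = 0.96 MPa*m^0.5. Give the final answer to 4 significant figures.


sigma_y = sigma0 + k / sqrt(d)
d = 19 um = 1.9e-05 m
sigma_y = 24 + 0.96 / sqrt(1.9e-05)
sigma_y = 244.2 MPa


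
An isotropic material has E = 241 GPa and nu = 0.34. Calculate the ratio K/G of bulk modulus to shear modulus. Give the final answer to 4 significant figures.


G = E / (2*(1+nu))
G = 241 / (2*(1+0.34)) = 89.9254 GPa
K = E / (3*(1-2*nu))
K = 241 / (3*(1-2*0.34)) = 251.042 GPa
K/G = 251.042 / 89.9254 = 2.792


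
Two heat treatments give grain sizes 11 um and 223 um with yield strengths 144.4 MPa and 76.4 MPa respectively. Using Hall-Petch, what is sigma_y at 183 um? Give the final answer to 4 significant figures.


sigma_y = sigma0 + k / sqrt(d)
1/sqrt(d1) = 1/sqrt(1.1e-05) = 301.511;  1/sqrt(d2) = 66.965
k = (sigma1 - sigma2) / (1/sqrt(d1) - 1/sqrt(d2)) = (144.4 - 76.4) / (301.511 - 66.965) = 0.289921 MPa*m^0.5
sigma0 = sigma1 - k/sqrt(d1) = 144.4 - 0.289921*301.511 = 56.9854 MPa
sigma_y(d3) = 56.9854 + 0.289921 / sqrt(1.83e-04) = 78.42 MPa


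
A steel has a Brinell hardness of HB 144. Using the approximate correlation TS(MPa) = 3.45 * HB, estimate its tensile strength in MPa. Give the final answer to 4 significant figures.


TS (MPa) = 3.45 * HB
TS = 3.45 * 144
TS = 496.8 MPa


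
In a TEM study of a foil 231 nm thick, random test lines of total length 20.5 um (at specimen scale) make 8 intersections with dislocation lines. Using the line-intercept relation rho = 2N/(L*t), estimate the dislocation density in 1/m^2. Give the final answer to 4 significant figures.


rho = 2N / (L * t)
L = 20.5 um = 2.05e-05 m, t = 231 nm = 2.31e-07 m
rho = 2 * 8 / (2.05e-05 * 2.31e-07)
rho = 3.379e+12 1/m^2


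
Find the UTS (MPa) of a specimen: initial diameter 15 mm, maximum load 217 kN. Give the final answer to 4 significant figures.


A0 = pi*(d/2)^2 = pi*(15/2)^2 = 176.715 mm^2
UTS = F_max / A0 = 217*1000 / 176.715
UTS = 1228 MPa


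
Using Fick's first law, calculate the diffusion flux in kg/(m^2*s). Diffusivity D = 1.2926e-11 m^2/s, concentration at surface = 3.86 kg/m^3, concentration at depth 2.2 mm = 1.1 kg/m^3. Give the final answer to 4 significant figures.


J = -D * (dC/dx) = D * (C1 - C2) / dx
J = 1.2926e-11 * (3.86 - 1.1) / 2.2e-03
J = 1.622e-08 kg/(m^2*s)


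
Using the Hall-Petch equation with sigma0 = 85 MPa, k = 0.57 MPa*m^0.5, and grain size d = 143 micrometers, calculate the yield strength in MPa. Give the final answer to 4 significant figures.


sigma_y = sigma0 + k / sqrt(d)
d = 143 um = 1.43e-04 m
sigma_y = 85 + 0.57 / sqrt(1.43e-04)
sigma_y = 132.7 MPa


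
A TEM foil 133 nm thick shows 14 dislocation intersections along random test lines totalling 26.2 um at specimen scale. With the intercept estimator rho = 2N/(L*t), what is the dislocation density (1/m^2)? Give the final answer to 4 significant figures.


rho = 2N / (L * t)
L = 26.2 um = 2.62e-05 m, t = 133 nm = 1.33e-07 m
rho = 2 * 14 / (2.62e-05 * 1.33e-07)
rho = 8.035e+12 1/m^2


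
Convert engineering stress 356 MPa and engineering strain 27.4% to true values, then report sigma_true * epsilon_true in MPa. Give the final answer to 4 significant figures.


sigma_true = sigma_eng * (1 + epsilon_eng)
sigma_true = 356 * (1 + 0.274) = 453.544 MPa
epsilon_true = ln(1 + epsilon_eng)
epsilon_true = ln(1 + 0.274) = 0.242162
sigma_true * epsilon_true = 453.544 * 0.242162 = 109.8 MPa


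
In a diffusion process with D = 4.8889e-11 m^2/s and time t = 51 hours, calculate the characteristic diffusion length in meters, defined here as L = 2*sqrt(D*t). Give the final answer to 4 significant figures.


t = 51 hr = 183600 s
Diffusion length = 2*sqrt(D*t)
= 2*sqrt(4.8889e-11 * 183600)
= 5.992e-03 m


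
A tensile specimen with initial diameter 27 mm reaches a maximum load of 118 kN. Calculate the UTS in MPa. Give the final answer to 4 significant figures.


A0 = pi*(d/2)^2 = pi*(27/2)^2 = 572.555 mm^2
UTS = F_max / A0 = 118*1000 / 572.555
UTS = 206.1 MPa


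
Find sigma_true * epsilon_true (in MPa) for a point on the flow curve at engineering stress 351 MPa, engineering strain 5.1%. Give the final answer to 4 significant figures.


sigma_true = sigma_eng * (1 + epsilon_eng)
sigma_true = 351 * (1 + 0.051) = 368.901 MPa
epsilon_true = ln(1 + epsilon_eng)
epsilon_true = ln(1 + 0.051) = 0.0497421
sigma_true * epsilon_true = 368.901 * 0.0497421 = 18.35 MPa


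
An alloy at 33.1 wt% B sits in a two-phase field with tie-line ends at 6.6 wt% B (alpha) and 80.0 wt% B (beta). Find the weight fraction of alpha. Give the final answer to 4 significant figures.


f_alpha = (C_beta - C0) / (C_beta - C_alpha)
f_alpha = (80.0 - 33.1) / (80.0 - 6.6)
f_alpha = 0.639


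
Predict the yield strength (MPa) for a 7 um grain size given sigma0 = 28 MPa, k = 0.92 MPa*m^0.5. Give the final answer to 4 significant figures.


sigma_y = sigma0 + k / sqrt(d)
d = 7 um = 7e-06 m
sigma_y = 28 + 0.92 / sqrt(7e-06)
sigma_y = 375.7 MPa


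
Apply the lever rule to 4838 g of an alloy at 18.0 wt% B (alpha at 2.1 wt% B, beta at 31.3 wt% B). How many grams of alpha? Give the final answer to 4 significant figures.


f_alpha = (C_beta - C0) / (C_beta - C_alpha)
f_alpha = (31.3 - 18.0) / (31.3 - 2.1) = 0.455479
m_alpha = f_alpha * m_total = 0.455479 * 4838 = 2204 g


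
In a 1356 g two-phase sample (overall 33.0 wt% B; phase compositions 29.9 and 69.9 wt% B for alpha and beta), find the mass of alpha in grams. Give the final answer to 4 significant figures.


f_alpha = (C_beta - C0) / (C_beta - C_alpha)
f_alpha = (69.9 - 33.0) / (69.9 - 29.9) = 0.9225
m_alpha = f_alpha * m_total = 0.9225 * 1356 = 1251 g


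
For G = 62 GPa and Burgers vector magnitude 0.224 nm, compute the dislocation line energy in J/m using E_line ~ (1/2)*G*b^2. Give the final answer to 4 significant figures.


E = G*b^2/2
b = 0.224 nm = 2.24e-10 m
G = 62 GPa = 6.2e+10 Pa
E = 0.5 * 6.2e+10 * (2.24e-10)^2
E = 1.555e-09 J/m


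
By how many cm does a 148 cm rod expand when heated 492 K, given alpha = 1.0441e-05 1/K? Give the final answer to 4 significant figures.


dL = L0 * alpha * dT
dL = 148 * 1.0441e-05 * 492
dL = 0.7603 cm


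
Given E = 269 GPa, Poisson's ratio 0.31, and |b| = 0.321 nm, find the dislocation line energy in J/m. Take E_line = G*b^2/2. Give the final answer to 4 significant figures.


Step 1: G = E / (2*(1+nu))
G = 269 / (2*(1+0.31)) = 102.672 GPa = 1.02672e+11 Pa
Step 2: E_line = G*b^2/2
b = 0.321 nm = 3.21e-10 m
E_line = 0.5 * 1.02672e+11 * (3.21e-10)^2 = 5.29e-09 J/m


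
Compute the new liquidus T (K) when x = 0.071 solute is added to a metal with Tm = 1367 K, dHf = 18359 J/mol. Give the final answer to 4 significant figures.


dT = R*Tm^2*x / dHf
dT = 8.314 * 1367^2 * 0.071 / 18359
dT = 60.0837 K
T_new = 1367 - 60.0837 = 1307 K


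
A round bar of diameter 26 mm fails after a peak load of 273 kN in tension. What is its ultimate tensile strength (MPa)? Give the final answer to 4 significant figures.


A0 = pi*(d/2)^2 = pi*(26/2)^2 = 530.929 mm^2
UTS = F_max / A0 = 273*1000 / 530.929
UTS = 514.2 MPa


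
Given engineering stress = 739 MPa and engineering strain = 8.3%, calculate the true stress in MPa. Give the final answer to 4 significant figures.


sigma_true = sigma_eng * (1 + epsilon_eng)
sigma_true = 739 * (1 + 0.083)
sigma_true = 800.3 MPa


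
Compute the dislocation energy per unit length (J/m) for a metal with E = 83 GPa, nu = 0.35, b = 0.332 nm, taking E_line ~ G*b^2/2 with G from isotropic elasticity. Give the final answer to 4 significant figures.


Step 1: G = E / (2*(1+nu))
G = 83 / (2*(1+0.35)) = 30.7407 GPa = 3.07407e+10 Pa
Step 2: E_line = G*b^2/2
b = 0.332 nm = 3.32e-10 m
E_line = 0.5 * 3.07407e+10 * (3.32e-10)^2 = 1.694e-09 J/m


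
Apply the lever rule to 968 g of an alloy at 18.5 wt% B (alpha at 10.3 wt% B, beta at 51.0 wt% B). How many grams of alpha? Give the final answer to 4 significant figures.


f_alpha = (C_beta - C0) / (C_beta - C_alpha)
f_alpha = (51.0 - 18.5) / (51.0 - 10.3) = 0.798526
m_alpha = f_alpha * m_total = 0.798526 * 968 = 773 g


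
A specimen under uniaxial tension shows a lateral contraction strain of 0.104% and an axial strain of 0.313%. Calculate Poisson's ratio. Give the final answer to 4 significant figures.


nu = -epsilon_lat / epsilon_axial
Lateral strain is contraction (negative), so using magnitudes:
nu = 0.104 / 0.313
nu = 0.3323


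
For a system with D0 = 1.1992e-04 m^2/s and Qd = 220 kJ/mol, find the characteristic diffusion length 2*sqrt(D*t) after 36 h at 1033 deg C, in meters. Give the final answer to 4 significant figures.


Step 1: D = D0 * exp(-Qd/(R*T))
T = 1306.15 K
D = 1.1992e-04 * exp(-220e3 / (8.314 * 1306.15)) = 1.9076e-13 m^2/s
Step 2: L = 2*sqrt(D*t)
t = 36 h = 129600 s
L = 2*sqrt(1.9076e-13 * 129600) = 3.145e-04 m


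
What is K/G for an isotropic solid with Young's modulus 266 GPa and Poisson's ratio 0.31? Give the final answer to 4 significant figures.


G = E / (2*(1+nu))
G = 266 / (2*(1+0.31)) = 101.527 GPa
K = E / (3*(1-2*nu))
K = 266 / (3*(1-2*0.31)) = 233.333 GPa
K/G = 233.333 / 101.527 = 2.298


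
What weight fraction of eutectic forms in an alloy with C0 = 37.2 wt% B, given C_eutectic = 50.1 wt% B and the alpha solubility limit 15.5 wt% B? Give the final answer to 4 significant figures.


f_primary = (C_e - C0) / (C_e - C_alpha_max)
f_primary = (50.1 - 37.2) / (50.1 - 15.5)
f_primary = 0.372832
f_eutectic = 1 - 0.372832 = 0.6272


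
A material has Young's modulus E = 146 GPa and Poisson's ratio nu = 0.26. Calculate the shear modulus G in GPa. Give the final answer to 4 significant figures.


G = E / (2*(1+nu))
G = 146 / (2*(1+0.26))
G = 57.94 GPa


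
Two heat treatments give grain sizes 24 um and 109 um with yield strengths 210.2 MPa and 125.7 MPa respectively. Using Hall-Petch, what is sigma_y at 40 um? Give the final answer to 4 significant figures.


sigma_y = sigma0 + k / sqrt(d)
1/sqrt(d1) = 1/sqrt(2.4e-05) = 204.124;  1/sqrt(d2) = 95.7826
k = (sigma1 - sigma2) / (1/sqrt(d1) - 1/sqrt(d2)) = (210.2 - 125.7) / (204.124 - 95.7826) = 0.779941 MPa*m^0.5
sigma0 = sigma1 - k/sqrt(d1) = 210.2 - 0.779941*204.124 = 50.9952 MPa
sigma_y(d3) = 50.9952 + 0.779941 / sqrt(4e-05) = 174.3 MPa


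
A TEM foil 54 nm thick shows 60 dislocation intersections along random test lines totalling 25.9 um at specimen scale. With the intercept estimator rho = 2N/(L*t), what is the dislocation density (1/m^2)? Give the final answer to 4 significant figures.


rho = 2N / (L * t)
L = 25.9 um = 2.59e-05 m, t = 54 nm = 5.4e-08 m
rho = 2 * 60 / (2.59e-05 * 5.4e-08)
rho = 8.58e+13 1/m^2


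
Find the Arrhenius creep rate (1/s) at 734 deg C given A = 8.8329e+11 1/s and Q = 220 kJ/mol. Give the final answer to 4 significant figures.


rate = A * exp(-Q / (R*T))
T = 734 + 273.15 = 1007.15 K
rate = 8.8329e+11 * exp(-220e3 / (8.314 * 1007.15))
rate = 3.433 1/s


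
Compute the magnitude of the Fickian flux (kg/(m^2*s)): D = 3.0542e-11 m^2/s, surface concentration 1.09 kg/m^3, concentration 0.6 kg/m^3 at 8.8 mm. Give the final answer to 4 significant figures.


J = -D * (dC/dx) = D * (C1 - C2) / dx
J = 3.0542e-11 * (1.09 - 0.6) / 8.8e-03
J = 1.701e-09 kg/(m^2*s)


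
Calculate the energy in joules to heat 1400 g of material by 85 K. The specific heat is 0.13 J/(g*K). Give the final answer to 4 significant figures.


Q = m * cp * dT
Q = 1400 * 0.13 * 85
Q = 15470 J


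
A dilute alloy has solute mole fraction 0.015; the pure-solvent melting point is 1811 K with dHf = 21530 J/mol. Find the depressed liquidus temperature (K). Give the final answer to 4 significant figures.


dT = R*Tm^2*x / dHf
dT = 8.314 * 1811^2 * 0.015 / 21530
dT = 18.9974 K
T_new = 1811 - 18.9974 = 1792 K


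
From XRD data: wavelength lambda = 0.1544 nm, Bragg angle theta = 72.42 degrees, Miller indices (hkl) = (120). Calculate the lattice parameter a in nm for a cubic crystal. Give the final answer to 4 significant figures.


d = lambda / (2*sin(theta))
d = 0.1544 / (2*sin(72.42 deg))
d = 0.0809822 nm
a = d * sqrt(h^2+k^2+l^2) = 0.0809822 * sqrt(5)
a = 0.1811 nm


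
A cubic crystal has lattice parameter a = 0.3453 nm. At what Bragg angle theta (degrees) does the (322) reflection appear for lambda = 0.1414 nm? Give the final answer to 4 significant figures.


d = a / sqrt(h^2+k^2+l^2)
d = 0.3453 / sqrt(17) = 0.0837476 nm
lambda = 2*d*sin(theta)  =>  sin(theta) = lambda / (2*d)
sin(theta) = 0.1414 / (2 * 0.0837476) = 0.844204
theta = 57.59 deg


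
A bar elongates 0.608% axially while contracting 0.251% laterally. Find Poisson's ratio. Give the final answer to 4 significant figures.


nu = -epsilon_lat / epsilon_axial
Lateral strain is contraction (negative), so using magnitudes:
nu = 0.251 / 0.608
nu = 0.4128


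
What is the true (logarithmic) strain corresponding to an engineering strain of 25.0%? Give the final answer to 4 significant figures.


epsilon_true = ln(1 + epsilon_eng)
epsilon_true = ln(1 + 0.25)
epsilon_true = 0.2231


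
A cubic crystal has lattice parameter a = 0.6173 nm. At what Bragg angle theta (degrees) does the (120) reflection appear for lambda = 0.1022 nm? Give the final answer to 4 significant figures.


d = a / sqrt(h^2+k^2+l^2)
d = 0.6173 / sqrt(5) = 0.276065 nm
lambda = 2*d*sin(theta)  =>  sin(theta) = lambda / (2*d)
sin(theta) = 0.1022 / (2 * 0.276065) = 0.185101
theta = 10.67 deg


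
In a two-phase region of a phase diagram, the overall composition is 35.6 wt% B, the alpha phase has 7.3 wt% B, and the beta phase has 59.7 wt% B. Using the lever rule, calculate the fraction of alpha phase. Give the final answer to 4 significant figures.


f_alpha = (C_beta - C0) / (C_beta - C_alpha)
f_alpha = (59.7 - 35.6) / (59.7 - 7.3)
f_alpha = 0.4599


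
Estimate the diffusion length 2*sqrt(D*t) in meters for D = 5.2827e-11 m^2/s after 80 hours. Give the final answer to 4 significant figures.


t = 80 hr = 288000 s
Diffusion length = 2*sqrt(D*t)
= 2*sqrt(5.2827e-11 * 288000)
= 7.801e-03 m


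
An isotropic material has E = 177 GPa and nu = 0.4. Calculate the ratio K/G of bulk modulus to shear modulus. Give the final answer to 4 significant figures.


G = E / (2*(1+nu))
G = 177 / (2*(1+0.4)) = 63.2143 GPa
K = E / (3*(1-2*nu))
K = 177 / (3*(1-2*0.4)) = 295 GPa
K/G = 295 / 63.2143 = 4.667


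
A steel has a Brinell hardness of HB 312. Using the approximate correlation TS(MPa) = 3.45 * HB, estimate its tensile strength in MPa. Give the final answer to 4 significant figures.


TS (MPa) = 3.45 * HB
TS = 3.45 * 312
TS = 1076 MPa


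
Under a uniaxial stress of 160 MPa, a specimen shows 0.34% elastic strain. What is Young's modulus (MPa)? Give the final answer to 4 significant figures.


E = sigma / epsilon
epsilon = 0.34% = 3.4e-03
E = 160 / 3.4e-03
E = 47060 MPa


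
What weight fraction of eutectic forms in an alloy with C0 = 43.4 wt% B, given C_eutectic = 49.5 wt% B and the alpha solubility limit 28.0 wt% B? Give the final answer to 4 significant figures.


f_primary = (C_e - C0) / (C_e - C_alpha_max)
f_primary = (49.5 - 43.4) / (49.5 - 28.0)
f_primary = 0.283721
f_eutectic = 1 - 0.283721 = 0.7163


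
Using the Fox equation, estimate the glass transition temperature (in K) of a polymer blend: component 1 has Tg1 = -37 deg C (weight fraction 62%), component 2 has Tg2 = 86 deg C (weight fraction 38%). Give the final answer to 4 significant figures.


1/Tg = w1/Tg1 + w2/Tg2 (in Kelvin)
Tg1 = 236.15 K, Tg2 = 359.15 K
1/Tg = 0.62/236.15 + 0.38/359.15
Tg = 271.5 K


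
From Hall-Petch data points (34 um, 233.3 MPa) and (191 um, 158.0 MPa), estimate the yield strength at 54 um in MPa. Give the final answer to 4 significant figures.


sigma_y = sigma0 + k / sqrt(d)
1/sqrt(d1) = 1/sqrt(3.4e-05) = 171.499;  1/sqrt(d2) = 72.3575
k = (sigma1 - sigma2) / (1/sqrt(d1) - 1/sqrt(d2)) = (233.3 - 158.0) / (171.499 - 72.3575) = 0.759523 MPa*m^0.5
sigma0 = sigma1 - k/sqrt(d1) = 233.3 - 0.759523*171.499 = 103.043 MPa
sigma_y(d3) = 103.043 + 0.759523 / sqrt(5.4e-05) = 206.4 MPa


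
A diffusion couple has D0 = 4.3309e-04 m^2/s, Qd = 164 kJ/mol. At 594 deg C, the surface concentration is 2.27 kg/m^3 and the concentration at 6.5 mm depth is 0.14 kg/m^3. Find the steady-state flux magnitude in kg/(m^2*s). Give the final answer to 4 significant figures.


Step 1: D = D0 * exp(-Qd/(R*T))
T = 594 + 273.15 = 867.15 K
D = 4.3309e-04 * exp(-164e3 / (8.314 * 867.15)) = 5.71913e-14 m^2/s
Step 2: J = D * (C1 - C2) / dx
J = 5.71913e-14 * (2.27 - 0.14) / 6.5e-03
J = 1.874e-11 kg/(m^2*s)


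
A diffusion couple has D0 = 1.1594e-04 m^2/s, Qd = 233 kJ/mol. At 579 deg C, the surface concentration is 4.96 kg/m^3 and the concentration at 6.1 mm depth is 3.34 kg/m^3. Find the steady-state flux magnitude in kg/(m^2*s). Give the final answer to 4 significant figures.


Step 1: D = D0 * exp(-Qd/(R*T))
T = 579 + 273.15 = 852.15 K
D = 1.1594e-04 * exp(-233e3 / (8.314 * 852.15)) = 6.04514e-19 m^2/s
Step 2: J = D * (C1 - C2) / dx
J = 6.04514e-19 * (4.96 - 3.34) / 6.1e-03
J = 1.605e-16 kg/(m^2*s)


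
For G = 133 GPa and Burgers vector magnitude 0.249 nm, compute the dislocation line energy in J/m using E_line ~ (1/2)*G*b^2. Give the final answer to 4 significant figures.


E = G*b^2/2
b = 0.249 nm = 2.49e-10 m
G = 133 GPa = 1.33e+11 Pa
E = 0.5 * 1.33e+11 * (2.49e-10)^2
E = 4.123e-09 J/m
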